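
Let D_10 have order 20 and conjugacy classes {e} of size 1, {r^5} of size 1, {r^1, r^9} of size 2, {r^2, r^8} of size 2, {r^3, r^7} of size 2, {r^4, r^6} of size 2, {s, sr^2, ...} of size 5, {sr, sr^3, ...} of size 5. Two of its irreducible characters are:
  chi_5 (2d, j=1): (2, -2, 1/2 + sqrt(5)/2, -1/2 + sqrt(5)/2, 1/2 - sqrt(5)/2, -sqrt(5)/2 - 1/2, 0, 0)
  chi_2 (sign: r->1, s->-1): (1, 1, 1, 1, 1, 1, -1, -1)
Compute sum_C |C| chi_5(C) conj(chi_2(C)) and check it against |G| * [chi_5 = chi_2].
Sum = 0; so <chi_5, chi_2> = 0 (distinct irreducibles are orthogonal).

Why: Compute term by term over conjugacy classes (|C| * chi_5(C) * conj(chi_2(C))):
  1*(2)*conj(1) + 1*(-2)*conj(1) + 2*(1/2 + sqrt(5)/2)*conj(1) + 2*(-1/2 + sqrt(5)/2)*conj(1) + 2*(1/2 - sqrt(5)/2)*conj(1) + 2*(-sqrt(5)/2 - 1/2)*conj(1) + 5*(0)*conj(-1) + 5*(0)*conj(-1)
  = (2) + (-2) + (1 + sqrt(5)) + (-1 + sqrt(5)) + (1 - sqrt(5)) + (-sqrt(5) - 1) + (0) + (0)
  = 0.
Dividing by |G| = 20 gives 0/20 = 0, matching the row-orthogonality relation <chi_5, chi_2> = [chi_5 = chi_2].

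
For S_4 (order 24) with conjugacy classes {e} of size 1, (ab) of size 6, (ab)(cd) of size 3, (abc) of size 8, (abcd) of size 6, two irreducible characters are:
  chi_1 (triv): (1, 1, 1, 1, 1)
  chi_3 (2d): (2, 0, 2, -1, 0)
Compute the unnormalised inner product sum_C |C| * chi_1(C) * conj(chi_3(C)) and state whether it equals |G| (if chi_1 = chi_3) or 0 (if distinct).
Sum = 0; so <chi_1, chi_3> = 0 (distinct irreducibles are orthogonal).

Working: Compute term by term over conjugacy classes (|C| * chi_1(C) * conj(chi_3(C))):
  1*(1)*conj(2) + 6*(1)*conj(0) + 3*(1)*conj(2) + 8*(1)*conj(-1) + 6*(1)*conj(0)
  = (2) + (0) + (6) + (-8) + (0)
  = 0.
Dividing by |G| = 24 gives 0/24 = 0, matching the row-orthogonality relation <chi_1, chi_3> = [chi_1 = chi_3].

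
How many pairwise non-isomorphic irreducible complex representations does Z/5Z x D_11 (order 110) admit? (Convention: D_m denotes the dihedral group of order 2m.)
35

Working: The number of irreducible complex representations of a finite group equals its number of conjugacy classes. For a direct product, #classes(G x H) = #classes(G) * #classes(H). Z/5Z has 5 classes (abelian), D_11 has 7 classes, so 5 * 7 = 35, so Z/5Z x D_11 (order 110) has exactly 35 irreducible complex representations.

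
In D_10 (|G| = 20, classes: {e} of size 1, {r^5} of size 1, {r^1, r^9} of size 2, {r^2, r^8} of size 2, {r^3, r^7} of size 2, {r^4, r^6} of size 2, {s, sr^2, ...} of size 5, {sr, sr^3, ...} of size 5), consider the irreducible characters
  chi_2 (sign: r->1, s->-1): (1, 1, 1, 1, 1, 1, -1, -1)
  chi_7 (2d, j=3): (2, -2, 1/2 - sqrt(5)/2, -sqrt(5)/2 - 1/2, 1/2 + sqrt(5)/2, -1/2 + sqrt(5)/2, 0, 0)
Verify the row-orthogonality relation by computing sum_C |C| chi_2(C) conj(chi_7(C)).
Sum = 0; so <chi_2, chi_7> = 0 (distinct irreducibles are orthogonal).

Why: Compute term by term over conjugacy classes (|C| * chi_2(C) * conj(chi_7(C))):
  1*(1)*conj(2) + 1*(1)*conj(-2) + 2*(1)*conj(1/2 - sqrt(5)/2) + 2*(1)*conj(-sqrt(5)/2 - 1/2) + 2*(1)*conj(1/2 + sqrt(5)/2) + 2*(1)*conj(-1/2 + sqrt(5)/2) + 5*(-1)*conj(0) + 5*(-1)*conj(0)
  = (2) + (-2) + (1 - sqrt(5)) + (-sqrt(5) - 1) + (1 + sqrt(5)) + (-1 + sqrt(5)) + (0) + (0)
  = 0.
Dividing by |G| = 20 gives 0/20 = 0, matching the row-orthogonality relation <chi_2, chi_7> = [chi_2 = chi_7].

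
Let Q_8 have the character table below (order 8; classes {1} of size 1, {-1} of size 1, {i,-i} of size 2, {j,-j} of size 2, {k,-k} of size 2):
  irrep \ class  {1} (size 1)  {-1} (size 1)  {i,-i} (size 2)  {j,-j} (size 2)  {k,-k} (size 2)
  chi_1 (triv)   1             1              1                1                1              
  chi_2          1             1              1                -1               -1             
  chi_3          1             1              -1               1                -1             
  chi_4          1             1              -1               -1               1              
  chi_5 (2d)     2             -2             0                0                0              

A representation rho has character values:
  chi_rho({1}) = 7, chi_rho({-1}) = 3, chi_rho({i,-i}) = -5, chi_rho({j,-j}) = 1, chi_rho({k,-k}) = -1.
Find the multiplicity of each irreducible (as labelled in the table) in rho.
Multiplicities: chi_1: 0, chi_2: 0, chi_3: 3, chi_4: 2, chi_5: 1.

Details: Use <chi_rho, chi> = (1/|G|) sum_C |C| * chi_rho(C) * conj(chi(C)) with |G| = 8 for each irreducible chi in the table:
  <chi_rho, chi_1> = (1/8)[1*(7)*conj(1) + 1*(3)*conj(1) + 2*(-5)*conj(1) + 2*(1)*conj(1) + 2*(-1)*conj(1)]
      = (1/8)[(7) + (3) + (-10) + (2) + (-2)] = 0/8 = 0
  <chi_rho, chi_2> = (1/8)[1*(7)*conj(1) + 1*(3)*conj(1) + 2*(-5)*conj(1) + 2*(1)*conj(-1) + 2*(-1)*conj(-1)]
      = (1/8)[(7) + (3) + (-10) + (-2) + (2)] = 0/8 = 0
  <chi_rho, chi_3> = (1/8)[1*(7)*conj(1) + 1*(3)*conj(1) + 2*(-5)*conj(-1) + 2*(1)*conj(1) + 2*(-1)*conj(-1)]
      = (1/8)[(7) + (3) + (10) + (2) + (2)] = 24/8 = 3
  <chi_rho, chi_4> = (1/8)[1*(7)*conj(1) + 1*(3)*conj(1) + 2*(-5)*conj(-1) + 2*(1)*conj(-1) + 2*(-1)*conj(1)]
      = (1/8)[(7) + (3) + (10) + (-2) + (-2)] = 16/8 = 2
  <chi_rho, chi_5> = (1/8)[1*(7)*conj(2) + 1*(3)*conj(-2) + 2*(-5)*conj(0) + 2*(1)*conj(0) + 2*(-1)*conj(0)]
      = (1/8)[(14) + (-6) + (0) + (0) + (0)] = 8/8 = 1
Dimension check: dim(rho) = sum (mult * dim) = 0*1 + 0*1 + 3*1 + 2*1 + 1*2 = 7 = chi_rho(e) = 7.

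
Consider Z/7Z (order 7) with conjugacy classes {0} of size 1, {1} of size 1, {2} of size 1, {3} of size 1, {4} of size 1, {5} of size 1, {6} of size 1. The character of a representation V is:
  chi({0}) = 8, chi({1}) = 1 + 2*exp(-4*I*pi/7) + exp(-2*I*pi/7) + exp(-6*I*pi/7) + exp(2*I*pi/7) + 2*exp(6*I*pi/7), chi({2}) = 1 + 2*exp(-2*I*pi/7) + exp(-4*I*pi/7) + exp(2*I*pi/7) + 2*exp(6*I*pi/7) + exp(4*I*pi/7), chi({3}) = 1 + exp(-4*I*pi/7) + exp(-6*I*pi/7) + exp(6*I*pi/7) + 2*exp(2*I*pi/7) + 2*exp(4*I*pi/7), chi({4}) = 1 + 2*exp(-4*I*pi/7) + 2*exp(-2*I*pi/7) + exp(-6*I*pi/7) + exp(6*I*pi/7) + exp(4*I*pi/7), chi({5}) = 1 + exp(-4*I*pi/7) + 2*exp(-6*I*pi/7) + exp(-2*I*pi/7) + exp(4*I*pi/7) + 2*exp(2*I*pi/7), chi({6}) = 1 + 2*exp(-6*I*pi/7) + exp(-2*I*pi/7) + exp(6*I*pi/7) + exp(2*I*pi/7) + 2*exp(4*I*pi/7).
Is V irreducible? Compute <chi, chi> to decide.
Not irreducible (reducible): <chi, chi> = 12 > 1.

Working: <chi, chi> = (1/|G|) sum_C |C| * |chi(C)|^2 = (1/7)[1*|8|^2 + 1*|1 + 2*exp(-4*I*pi/7) + exp(-2*I*pi/7) + exp(-6*I*pi/7) + exp(2*I*pi/7) + 2*exp(6*I*pi/7)|^2 + 1*|1 + 2*exp(-2*I*pi/7) + exp(-4*I*pi/7) + exp(2*I*pi/7) + 2*exp(6*I*pi/7) + exp(4*I*pi/7)|^2 + 1*|1 + exp(-4*I*pi/7) + exp(-6*I*pi/7) + exp(6*I*pi/7) + 2*exp(2*I*pi/7) + 2*exp(4*I*pi/7)|^2 + 1*|1 + 2*exp(-4*I*pi/7) + 2*exp(-2*I*pi/7) + exp(-6*I*pi/7) + exp(6*I*pi/7) + exp(4*I*pi/7)|^2 + 1*|1 + exp(-4*I*pi/7) + 2*exp(-6*I*pi/7) + exp(-2*I*pi/7) + exp(4*I*pi/7) + 2*exp(2*I*pi/7)|^2 + 1*|1 + 2*exp(-6*I*pi/7) + exp(-2*I*pi/7) + exp(6*I*pi/7) + exp(2*I*pi/7) + 2*exp(4*I*pi/7)|^2]
  = (1/7)[(64) + (12 + 10*exp(-4*I*pi/7) + 8*exp(-2*I*pi/7) + 8*exp(-6*I*pi/7) + 8*exp(6*I*pi/7) + 8*exp(2*I*pi/7) + 10*exp(4*I*pi/7)) + (12 + 8*exp(-4*I*pi/7) + 8*exp(-2*I*pi/7) + 10*exp(-6*I*pi/7) + 10*exp(6*I*pi/7) + 8*exp(2*I*pi/7) + 8*exp(4*I*pi/7)) + (12 + 10*exp(-2*I*pi/7) + 8*exp(-4*I*pi/7) + 8*exp(-6*I*pi/7) + 8*exp(6*I*pi/7) + 8*exp(4*I*pi/7) + 10*exp(2*I*pi/7)) + (12 + 10*exp(-2*I*pi/7) + 8*exp(-4*I*pi/7) + 8*exp(-6*I*pi/7) + 8*exp(6*I*pi/7) + 8*exp(4*I*pi/7) + 10*exp(2*I*pi/7)) + (12 + 8*exp(-4*I*pi/7) + 8*exp(-2*I*pi/7) + 10*exp(-6*I*pi/7) + 10*exp(6*I*pi/7) + 8*exp(2*I*pi/7) + 8*exp(4*I*pi/7)) + (12 + 10*exp(-4*I*pi/7) + 8*exp(-2*I*pi/7) + 8*exp(-6*I*pi/7) + 8*exp(6*I*pi/7) + 8*exp(2*I*pi/7) + 10*exp(4*I*pi/7))] = 84/7 = 12.
(Exp terms are combined using exp(i*s)*conj(exp(i*t)) = exp(i*(s-t)), and sums of them are collapsed using the identity that for every m > 1 the m distinct m-th roots of unity sum to 0, e.g. 1 + exp(2*I*pi/3) + exp(-2*I*pi/3) = 0.)
A character is irreducible iff <chi, chi> = 1, so this representation is reducible.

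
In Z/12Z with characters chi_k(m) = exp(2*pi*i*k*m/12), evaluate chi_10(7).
chi_10(7) = zeta_12^70 = exp(-I*pi/3)

Derivation: chi_10(7) = zeta_12^(10*7) = zeta_12^70. Since zeta_12^12 = 1, this equals zeta_12^10 = exp(2*pi*i*10/12) = exp(-I*pi/3).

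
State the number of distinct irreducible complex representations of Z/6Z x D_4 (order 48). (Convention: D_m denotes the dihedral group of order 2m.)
30

Solution. The number of irreducible complex representations of a finite group equals its number of conjugacy classes. For a direct product, #classes(G x H) = #classes(G) * #classes(H). Z/6Z has 6 classes (abelian), D_4 has 5 classes, so 6 * 5 = 30, so Z/6Z x D_4 (order 48) has exactly 30 irreducible complex representations.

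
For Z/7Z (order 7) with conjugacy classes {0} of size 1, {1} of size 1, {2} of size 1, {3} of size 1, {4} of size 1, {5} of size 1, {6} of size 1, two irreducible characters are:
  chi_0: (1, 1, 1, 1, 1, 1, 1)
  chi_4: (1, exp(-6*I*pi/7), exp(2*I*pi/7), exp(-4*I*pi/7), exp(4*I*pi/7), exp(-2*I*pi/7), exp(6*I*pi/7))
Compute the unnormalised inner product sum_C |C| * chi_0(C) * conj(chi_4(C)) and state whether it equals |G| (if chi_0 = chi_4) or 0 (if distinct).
Sum = 0; so <chi_0, chi_4> = 0 (distinct irreducibles are orthogonal).

Explanation: Compute term by term over conjugacy classes (|C| * chi_0(C) * conj(chi_4(C))):
  1*(1)*conj(1) + 1*(1)*conj(exp(-6*I*pi/7)) + 1*(1)*conj(exp(2*I*pi/7)) + 1*(1)*conj(exp(-4*I*pi/7)) + 1*(1)*conj(exp(4*I*pi/7)) + 1*(1)*conj(exp(-2*I*pi/7)) + 1*(1)*conj(exp(6*I*pi/7))
  = (1) + (exp(6*I*pi/7)) + (exp(-2*I*pi/7)) + (exp(4*I*pi/7)) + (exp(-4*I*pi/7)) + (exp(2*I*pi/7)) + (exp(-6*I*pi/7))
  = 0.
(Exp terms are combined using exp(i*s)*conj(exp(i*t)) = exp(i*(s-t)), and sums of them are collapsed using the identity that for every m > 1 the m distinct m-th roots of unity sum to 0, e.g. 1 + exp(2*I*pi/3) + exp(-2*I*pi/3) = 0.)
Dividing by |G| = 7 gives 0/7 = 0, matching the row-orthogonality relation <chi_0, chi_4> = [chi_0 = chi_4].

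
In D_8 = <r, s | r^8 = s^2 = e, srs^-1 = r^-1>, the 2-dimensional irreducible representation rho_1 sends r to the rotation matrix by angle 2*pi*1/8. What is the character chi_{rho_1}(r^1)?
chi_{rho_1}(r^1) = 2*cos(2*pi*1*1/8) = sqrt(2)

Why: rho_1(r^1) is rotation by angle 2*pi*1*1/8, whose trace is 2*cos(2*pi*1*1/8) = sqrt(2).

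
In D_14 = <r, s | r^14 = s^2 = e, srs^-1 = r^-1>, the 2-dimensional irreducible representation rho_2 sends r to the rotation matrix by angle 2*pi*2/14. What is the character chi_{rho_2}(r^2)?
chi_{rho_2}(r^2) = 2*cos(2*pi*2*2/14) = -2*cos(3*pi/7)

Details: rho_2(r^2) is rotation by angle 2*pi*2*2/14, whose trace is 2*cos(2*pi*2*2/14) = -2*cos(3*pi/7).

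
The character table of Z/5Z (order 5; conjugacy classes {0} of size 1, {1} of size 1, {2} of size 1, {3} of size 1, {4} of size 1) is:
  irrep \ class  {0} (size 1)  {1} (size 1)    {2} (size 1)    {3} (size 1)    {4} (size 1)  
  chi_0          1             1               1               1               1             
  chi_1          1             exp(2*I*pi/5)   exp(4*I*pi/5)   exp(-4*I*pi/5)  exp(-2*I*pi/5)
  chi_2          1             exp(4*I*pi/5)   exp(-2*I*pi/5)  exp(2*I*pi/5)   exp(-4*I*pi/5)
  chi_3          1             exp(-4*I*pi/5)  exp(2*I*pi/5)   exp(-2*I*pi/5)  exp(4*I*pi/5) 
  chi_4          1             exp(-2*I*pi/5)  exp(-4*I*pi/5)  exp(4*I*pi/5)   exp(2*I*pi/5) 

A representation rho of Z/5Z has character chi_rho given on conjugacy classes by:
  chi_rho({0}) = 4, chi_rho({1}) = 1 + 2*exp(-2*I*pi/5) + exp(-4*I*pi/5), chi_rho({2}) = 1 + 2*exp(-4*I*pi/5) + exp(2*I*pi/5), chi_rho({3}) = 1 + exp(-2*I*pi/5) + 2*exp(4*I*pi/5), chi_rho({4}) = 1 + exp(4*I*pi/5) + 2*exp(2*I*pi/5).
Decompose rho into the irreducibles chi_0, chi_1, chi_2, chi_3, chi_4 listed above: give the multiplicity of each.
Multiplicities: chi_0: 1, chi_1: 0, chi_2: 0, chi_3: 1, chi_4: 2.

Derivation: Use <chi_rho, chi> = (1/|G|) sum_C |C| * chi_rho(C) * conj(chi(C)) with |G| = 5 for each irreducible chi in the table:
  <chi_rho, chi_0> = (1/5)[1*(4)*conj(1) + 1*(1 + 2*exp(-2*I*pi/5) + exp(-4*I*pi/5))*conj(1) + 1*(1 + 2*exp(-4*I*pi/5) + exp(2*I*pi/5))*conj(1) + 1*(1 + exp(-2*I*pi/5) + 2*exp(4*I*pi/5))*conj(1) + 1*(1 + exp(4*I*pi/5) + 2*exp(2*I*pi/5))*conj(1)]
      = (1/5)[(4) + (1 + 2*exp(-2*I*pi/5) + exp(-4*I*pi/5)) + (1 + 2*exp(-4*I*pi/5) + exp(2*I*pi/5)) + (1 + exp(-2*I*pi/5) + 2*exp(4*I*pi/5)) + (1 + exp(4*I*pi/5) + 2*exp(2*I*pi/5))] = 5/5 = 1
  <chi_rho, chi_1> = (1/5)[1*(4)*conj(1) + 1*(1 + 2*exp(-2*I*pi/5) + exp(-4*I*pi/5))*conj(exp(2*I*pi/5)) + 1*(1 + 2*exp(-4*I*pi/5) + exp(2*I*pi/5))*conj(exp(4*I*pi/5)) + 1*(1 + exp(-2*I*pi/5) + 2*exp(4*I*pi/5))*conj(exp(-4*I*pi/5)) + 1*(1 + exp(4*I*pi/5) + 2*exp(2*I*pi/5))*conj(exp(-2*I*pi/5))]
      = (1/5)[(4) + (2*exp(-4*I*pi/5) + exp(-2*I*pi/5) + exp(4*I*pi/5)) + (exp(-2*I*pi/5) + exp(-4*I*pi/5) + 2*exp(2*I*pi/5)) + (2*exp(-2*I*pi/5) + exp(4*I*pi/5) + exp(2*I*pi/5)) + (exp(-4*I*pi/5) + exp(2*I*pi/5) + 2*exp(4*I*pi/5))] = 0/5 = 0
  <chi_rho, chi_2> = (1/5)[1*(4)*conj(1) + 1*(1 + 2*exp(-2*I*pi/5) + exp(-4*I*pi/5))*conj(exp(4*I*pi/5)) + 1*(1 + 2*exp(-4*I*pi/5) + exp(2*I*pi/5))*conj(exp(-2*I*pi/5)) + 1*(1 + exp(-2*I*pi/5) + 2*exp(4*I*pi/5))*conj(exp(2*I*pi/5)) + 1*(1 + exp(4*I*pi/5) + 2*exp(2*I*pi/5))*conj(exp(-4*I*pi/5))]
      = (1/5)[(4) + (exp(-4*I*pi/5) + exp(2*I*pi/5) + 2*exp(4*I*pi/5)) + (2*exp(-2*I*pi/5) + exp(4*I*pi/5) + exp(2*I*pi/5)) + (exp(-2*I*pi/5) + exp(-4*I*pi/5) + 2*exp(2*I*pi/5)) + (2*exp(-4*I*pi/5) + exp(-2*I*pi/5) + exp(4*I*pi/5))] = 0/5 = 0
  <chi_rho, chi_3> = (1/5)[1*(4)*conj(1) + 1*(1 + 2*exp(-2*I*pi/5) + exp(-4*I*pi/5))*conj(exp(-4*I*pi/5)) + 1*(1 + 2*exp(-4*I*pi/5) + exp(2*I*pi/5))*conj(exp(2*I*pi/5)) + 1*(1 + exp(-2*I*pi/5) + 2*exp(4*I*pi/5))*conj(exp(-2*I*pi/5)) + 1*(1 + exp(4*I*pi/5) + 2*exp(2*I*pi/5))*conj(exp(4*I*pi/5))]
      = (1/5)[(4) + (1 + exp(4*I*pi/5) + 2*exp(2*I*pi/5)) + (1 + exp(-2*I*pi/5) + 2*exp(4*I*pi/5)) + (1 + 2*exp(-4*I*pi/5) + exp(2*I*pi/5)) + (1 + 2*exp(-2*I*pi/5) + exp(-4*I*pi/5))] = 5/5 = 1
  <chi_rho, chi_4> = (1/5)[1*(4)*conj(1) + 1*(1 + 2*exp(-2*I*pi/5) + exp(-4*I*pi/5))*conj(exp(-2*I*pi/5)) + 1*(1 + 2*exp(-4*I*pi/5) + exp(2*I*pi/5))*conj(exp(-4*I*pi/5)) + 1*(1 + exp(-2*I*pi/5) + 2*exp(4*I*pi/5))*conj(exp(4*I*pi/5)) + 1*(1 + exp(4*I*pi/5) + 2*exp(2*I*pi/5))*conj(exp(2*I*pi/5))]
      = (1/5)[(4) + (2 + exp(-2*I*pi/5) + exp(2*I*pi/5)) + (2 + exp(-4*I*pi/5) + exp(4*I*pi/5)) + (2 + exp(-4*I*pi/5) + exp(4*I*pi/5)) + (2 + exp(-2*I*pi/5) + exp(2*I*pi/5))] = 10/5 = 2
(Exp terms are combined using exp(i*s)*conj(exp(i*t)) = exp(i*(s-t)), and sums of them are collapsed using the identity that for every m > 1 the m distinct m-th roots of unity sum to 0, e.g. 1 + exp(2*I*pi/3) + exp(-2*I*pi/3) = 0.)
Dimension check: dim(rho) = sum (mult * dim) = 1*1 + 0*1 + 0*1 + 1*1 + 2*1 = 4 = chi_rho(e) = 4.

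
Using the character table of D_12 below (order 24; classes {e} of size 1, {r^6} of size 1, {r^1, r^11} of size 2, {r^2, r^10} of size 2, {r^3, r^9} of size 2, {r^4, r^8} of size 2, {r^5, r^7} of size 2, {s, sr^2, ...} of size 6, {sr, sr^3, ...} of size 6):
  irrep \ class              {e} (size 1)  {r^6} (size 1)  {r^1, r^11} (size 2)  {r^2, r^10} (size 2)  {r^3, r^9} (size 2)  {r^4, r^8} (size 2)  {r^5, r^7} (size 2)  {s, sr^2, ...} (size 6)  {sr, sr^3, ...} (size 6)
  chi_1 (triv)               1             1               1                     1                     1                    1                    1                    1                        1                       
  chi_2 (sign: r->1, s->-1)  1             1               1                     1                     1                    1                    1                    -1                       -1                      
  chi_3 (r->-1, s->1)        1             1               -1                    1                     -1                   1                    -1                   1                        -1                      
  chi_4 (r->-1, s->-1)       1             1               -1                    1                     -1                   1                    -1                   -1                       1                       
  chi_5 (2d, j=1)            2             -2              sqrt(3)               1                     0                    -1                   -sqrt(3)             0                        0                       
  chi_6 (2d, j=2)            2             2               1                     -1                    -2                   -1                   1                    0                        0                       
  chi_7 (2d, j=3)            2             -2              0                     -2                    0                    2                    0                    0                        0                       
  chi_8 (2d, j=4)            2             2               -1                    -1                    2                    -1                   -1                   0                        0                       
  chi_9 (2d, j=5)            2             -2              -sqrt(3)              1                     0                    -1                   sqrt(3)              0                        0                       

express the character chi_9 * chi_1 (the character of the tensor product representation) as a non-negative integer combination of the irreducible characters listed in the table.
chi_9 tensor chi_1 = chi_9 (all other irreducibles have multiplicity 0).

Working: The character of a tensor product is the pointwise product (chi_9 * chi_1)(C) = chi_9(C) * chi_1(C):
  {e}: (2)*(1), {r^6}: (-2)*(1), {r^1, r^11}: (-sqrt(3))*(1), {r^2, r^10}: (1)*(1), {r^3, r^9}: (0)*(1), {r^4, r^8}: (-1)*(1), {r^5, r^7}: (sqrt(3))*(1), {s, sr^2, ...}: (0)*(1), {sr, sr^3, ...}: (0)*(1)
so (chi_9 * chi_1) takes values
  {e} -> 2, {r^6} -> -2, {r^1, r^11} -> -sqrt(3), {r^2, r^10} -> 1, {r^3, r^9} -> 0, {r^4, r^8} -> -1, {r^5, r^7} -> sqrt(3), {s, sr^2, ...} -> 0, {sr, sr^3, ...} -> 0.
Now take the inner product of this character with each irreducible chi from the table, <chi_9*chi_1, chi> = (1/24) sum_C |C| (chi_9*chi_1)(C) conj(chi(C)):
  <chi_9*chi_1, chi_1> = (1/24)[1*(2)*conj(1) + 1*(-2)*conj(1) + 2*(-sqrt(3))*conj(1) + 2*(1)*conj(1) + 2*(0)*conj(1) + 2*(-1)*conj(1) + 2*(sqrt(3))*conj(1) + 6*(0)*conj(1) + 6*(0)*conj(1)]
      = (1/24)[(2) + (-2) + (-2*sqrt(3)) + (2) + (0) + (-2) + (2*sqrt(3)) + (0) + (0)] = 0/24 = 0
  <chi_9*chi_1, chi_2> = (1/24)[1*(2)*conj(1) + 1*(-2)*conj(1) + 2*(-sqrt(3))*conj(1) + 2*(1)*conj(1) + 2*(0)*conj(1) + 2*(-1)*conj(1) + 2*(sqrt(3))*conj(1) + 6*(0)*conj(-1) + 6*(0)*conj(-1)]
      = (1/24)[(2) + (-2) + (-2*sqrt(3)) + (2) + (0) + (-2) + (2*sqrt(3)) + (0) + (0)] = 0/24 = 0
  <chi_9*chi_1, chi_3> = (1/24)[1*(2)*conj(1) + 1*(-2)*conj(1) + 2*(-sqrt(3))*conj(-1) + 2*(1)*conj(1) + 2*(0)*conj(-1) + 2*(-1)*conj(1) + 2*(sqrt(3))*conj(-1) + 6*(0)*conj(1) + 6*(0)*conj(-1)]
      = (1/24)[(2) + (-2) + (2*sqrt(3)) + (2) + (0) + (-2) + (-2*sqrt(3)) + (0) + (0)] = 0/24 = 0
  <chi_9*chi_1, chi_4> = (1/24)[1*(2)*conj(1) + 1*(-2)*conj(1) + 2*(-sqrt(3))*conj(-1) + 2*(1)*conj(1) + 2*(0)*conj(-1) + 2*(-1)*conj(1) + 2*(sqrt(3))*conj(-1) + 6*(0)*conj(-1) + 6*(0)*conj(1)]
      = (1/24)[(2) + (-2) + (2*sqrt(3)) + (2) + (0) + (-2) + (-2*sqrt(3)) + (0) + (0)] = 0/24 = 0
  <chi_9*chi_1, chi_5> = (1/24)[1*(2)*conj(2) + 1*(-2)*conj(-2) + 2*(-sqrt(3))*conj(sqrt(3)) + 2*(1)*conj(1) + 2*(0)*conj(0) + 2*(-1)*conj(-1) + 2*(sqrt(3))*conj(-sqrt(3)) + 6*(0)*conj(0) + 6*(0)*conj(0)]
      = (1/24)[(4) + (4) + (-6) + (2) + (0) + (2) + (-6) + (0) + (0)] = 0/24 = 0
  <chi_9*chi_1, chi_6> = (1/24)[1*(2)*conj(2) + 1*(-2)*conj(2) + 2*(-sqrt(3))*conj(1) + 2*(1)*conj(-1) + 2*(0)*conj(-2) + 2*(-1)*conj(-1) + 2*(sqrt(3))*conj(1) + 6*(0)*conj(0) + 6*(0)*conj(0)]
      = (1/24)[(4) + (-4) + (-2*sqrt(3)) + (-2) + (0) + (2) + (2*sqrt(3)) + (0) + (0)] = 0/24 = 0
  <chi_9*chi_1, chi_7> = (1/24)[1*(2)*conj(2) + 1*(-2)*conj(-2) + 2*(-sqrt(3))*conj(0) + 2*(1)*conj(-2) + 2*(0)*conj(0) + 2*(-1)*conj(2) + 2*(sqrt(3))*conj(0) + 6*(0)*conj(0) + 6*(0)*conj(0)]
      = (1/24)[(4) + (4) + (0) + (-4) + (0) + (-4) + (0) + (0) + (0)] = 0/24 = 0
  <chi_9*chi_1, chi_8> = (1/24)[1*(2)*conj(2) + 1*(-2)*conj(2) + 2*(-sqrt(3))*conj(-1) + 2*(1)*conj(-1) + 2*(0)*conj(2) + 2*(-1)*conj(-1) + 2*(sqrt(3))*conj(-1) + 6*(0)*conj(0) + 6*(0)*conj(0)]
      = (1/24)[(4) + (-4) + (2*sqrt(3)) + (-2) + (0) + (2) + (-2*sqrt(3)) + (0) + (0)] = 0/24 = 0
  <chi_9*chi_1, chi_9> = (1/24)[1*(2)*conj(2) + 1*(-2)*conj(-2) + 2*(-sqrt(3))*conj(-sqrt(3)) + 2*(1)*conj(1) + 2*(0)*conj(0) + 2*(-1)*conj(-1) + 2*(sqrt(3))*conj(sqrt(3)) + 6*(0)*conj(0) + 6*(0)*conj(0)]
      = (1/24)[(4) + (4) + (6) + (2) + (0) + (2) + (6) + (0) + (0)] = 24/24 = 1
Hence the multiplicities are chi_9: 1. Dimension check: dim(chi_9)*dim(chi_1) = 2*1 = 2 and sum (mult * dim) = 1*2 = 2.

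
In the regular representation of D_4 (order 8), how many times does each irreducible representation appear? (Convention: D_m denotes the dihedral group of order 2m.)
Each irreducible V_i of dimension d_i appears with multiplicity d_i, i.e. rho_reg = (direct sum over all irreducibles V_i) d_i V_i. The irreducible dimensions for D_4 are 1, 1, 1, 1, 2: 4 irreducibles of dimension 1, each with multiplicity 1; 1 irreducible of dimension 2, with multiplicity 2. Total dimension 4*1*1 + 1*2*2 = 8 = |G|.

Why: General theorem: in the regular representation of a finite group G, each irreducible appears with multiplicity equal to its dimension. Check: dim(rho_reg) = sum d_i^2 = 1 + 1 + 1 + 1 + 4 = 8 = |G|.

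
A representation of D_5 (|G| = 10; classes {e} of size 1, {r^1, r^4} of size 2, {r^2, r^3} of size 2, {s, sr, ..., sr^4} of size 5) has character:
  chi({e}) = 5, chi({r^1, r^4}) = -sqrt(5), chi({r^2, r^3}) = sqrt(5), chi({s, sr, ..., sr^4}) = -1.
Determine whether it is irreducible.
Not irreducible (reducible): <chi, chi> = 5 > 1.

<chi, chi> = (1/|G|) sum_C |C| * |chi(C)|^2 = (1/10)[1*|5|^2 + 2*|-sqrt(5)|^2 + 2*|sqrt(5)|^2 + 5*|-1|^2]
  = (1/10)[(25) + (10) + (10) + (5)] = 50/10 = 5.
A character is irreducible iff <chi, chi> = 1, so this representation is reducible.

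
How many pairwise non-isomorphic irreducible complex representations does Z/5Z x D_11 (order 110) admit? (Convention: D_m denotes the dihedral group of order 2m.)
35

Explanation: The number of irreducible complex representations of a finite group equals its number of conjugacy classes. For a direct product, #classes(G x H) = #classes(G) * #classes(H). Z/5Z has 5 classes (abelian), D_11 has 7 classes, so 5 * 7 = 35, so Z/5Z x D_11 (order 110) has exactly 35 irreducible complex representations.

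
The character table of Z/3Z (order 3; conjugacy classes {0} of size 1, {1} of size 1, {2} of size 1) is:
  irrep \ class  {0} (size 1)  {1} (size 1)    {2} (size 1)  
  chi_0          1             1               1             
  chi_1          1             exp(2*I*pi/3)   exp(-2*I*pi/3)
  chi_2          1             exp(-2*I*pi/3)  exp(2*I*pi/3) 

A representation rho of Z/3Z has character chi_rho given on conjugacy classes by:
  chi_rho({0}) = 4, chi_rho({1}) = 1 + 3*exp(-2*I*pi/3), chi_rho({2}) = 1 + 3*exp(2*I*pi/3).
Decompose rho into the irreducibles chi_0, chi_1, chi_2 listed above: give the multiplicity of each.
Multiplicities: chi_0: 1, chi_1: 0, chi_2: 3.

Why: Use <chi_rho, chi> = (1/|G|) sum_C |C| * chi_rho(C) * conj(chi(C)) with |G| = 3 for each irreducible chi in the table:
  <chi_rho, chi_0> = (1/3)[1*(4)*conj(1) + 1*(1 + 3*exp(-2*I*pi/3))*conj(1) + 1*(1 + 3*exp(2*I*pi/3))*conj(1)]
      = (1/3)[(4) + (1 + 3*exp(-2*I*pi/3)) + (1 + 3*exp(2*I*pi/3))] = 3/3 = 1
  <chi_rho, chi_1> = (1/3)[1*(4)*conj(1) + 1*(1 + 3*exp(-2*I*pi/3))*conj(exp(2*I*pi/3)) + 1*(1 + 3*exp(2*I*pi/3))*conj(exp(-2*I*pi/3))]
      = (1/3)[(4) + (exp(-2*I*pi/3) + 3*exp(2*I*pi/3)) + (3*exp(-2*I*pi/3) + exp(2*I*pi/3))] = 0/3 = 0
  <chi_rho, chi_2> = (1/3)[1*(4)*conj(1) + 1*(1 + 3*exp(-2*I*pi/3))*conj(exp(-2*I*pi/3)) + 1*(1 + 3*exp(2*I*pi/3))*conj(exp(2*I*pi/3))]
      = (1/3)[(4) + (3 + exp(2*I*pi/3)) + (3 + exp(-2*I*pi/3))] = 9/3 = 3
(Exp terms are combined using exp(i*s)*conj(exp(i*t)) = exp(i*(s-t)), and sums of them are collapsed using the identity that for every m > 1 the m distinct m-th roots of unity sum to 0, e.g. 1 + exp(2*I*pi/3) + exp(-2*I*pi/3) = 0.)
Dimension check: dim(rho) = sum (mult * dim) = 1*1 + 0*1 + 3*1 = 4 = chi_rho(e) = 4.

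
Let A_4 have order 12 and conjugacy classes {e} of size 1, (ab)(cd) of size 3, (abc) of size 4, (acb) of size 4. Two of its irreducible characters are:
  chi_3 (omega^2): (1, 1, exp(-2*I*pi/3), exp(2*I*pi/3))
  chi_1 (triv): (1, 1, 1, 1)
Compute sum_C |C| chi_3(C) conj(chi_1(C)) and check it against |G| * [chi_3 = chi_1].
Sum = 0; so <chi_3, chi_1> = 0 (distinct irreducibles are orthogonal).

Why: Compute term by term over conjugacy classes (|C| * chi_3(C) * conj(chi_1(C))):
  1*(1)*conj(1) + 3*(1)*conj(1) + 4*(exp(-2*I*pi/3))*conj(1) + 4*(exp(2*I*pi/3))*conj(1)
  = (1) + (3) + (4*exp(-2*I*pi/3)) + (4*exp(2*I*pi/3))
  = 0.
(Exp terms are combined using exp(i*s)*conj(exp(i*t)) = exp(i*(s-t)), and sums of them are collapsed using the identity that for every m > 1 the m distinct m-th roots of unity sum to 0, e.g. 1 + exp(2*I*pi/3) + exp(-2*I*pi/3) = 0.)
Dividing by |G| = 12 gives 0/12 = 0, matching the row-orthogonality relation <chi_3, chi_1> = [chi_3 = chi_1].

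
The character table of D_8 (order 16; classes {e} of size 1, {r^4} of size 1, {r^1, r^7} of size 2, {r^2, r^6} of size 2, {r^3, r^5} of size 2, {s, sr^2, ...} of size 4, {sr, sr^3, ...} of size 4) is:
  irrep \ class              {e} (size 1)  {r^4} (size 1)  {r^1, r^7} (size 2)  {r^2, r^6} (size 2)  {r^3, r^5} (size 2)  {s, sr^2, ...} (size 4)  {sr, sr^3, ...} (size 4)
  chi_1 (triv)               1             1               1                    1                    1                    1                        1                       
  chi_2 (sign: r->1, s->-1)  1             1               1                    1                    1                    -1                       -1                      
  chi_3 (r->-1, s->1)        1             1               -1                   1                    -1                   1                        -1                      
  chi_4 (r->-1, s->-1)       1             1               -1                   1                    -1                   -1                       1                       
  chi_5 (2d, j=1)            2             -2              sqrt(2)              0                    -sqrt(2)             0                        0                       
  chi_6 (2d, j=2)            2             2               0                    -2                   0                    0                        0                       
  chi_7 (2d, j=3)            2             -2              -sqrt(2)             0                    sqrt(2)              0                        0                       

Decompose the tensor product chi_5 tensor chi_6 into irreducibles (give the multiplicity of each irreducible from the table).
chi_5 tensor chi_6 = chi_5 + chi_7 (all other irreducibles have multiplicity 0).

Reasoning: The character of a tensor product is the pointwise product (chi_5 * chi_6)(C) = chi_5(C) * chi_6(C):
  {e}: (2)*(2), {r^4}: (-2)*(2), {r^1, r^7}: (sqrt(2))*(0), {r^2, r^6}: (0)*(-2), {r^3, r^5}: (-sqrt(2))*(0), {s, sr^2, ...}: (0)*(0), {sr, sr^3, ...}: (0)*(0)
so (chi_5 * chi_6) takes values
  {e} -> 4, {r^4} -> -4, {r^1, r^7} -> 0, {r^2, r^6} -> 0, {r^3, r^5} -> 0, {s, sr^2, ...} -> 0, {sr, sr^3, ...} -> 0.
Now take the inner product of this character with each irreducible chi from the table, <chi_5*chi_6, chi> = (1/16) sum_C |C| (chi_5*chi_6)(C) conj(chi(C)):
  <chi_5*chi_6, chi_1> = (1/16)[1*(4)*conj(1) + 1*(-4)*conj(1) + 2*(0)*conj(1) + 2*(0)*conj(1) + 2*(0)*conj(1) + 4*(0)*conj(1) + 4*(0)*conj(1)]
      = (1/16)[(4) + (-4) + (0) + (0) + (0) + (0) + (0)] = 0/16 = 0
  <chi_5*chi_6, chi_2> = (1/16)[1*(4)*conj(1) + 1*(-4)*conj(1) + 2*(0)*conj(1) + 2*(0)*conj(1) + 2*(0)*conj(1) + 4*(0)*conj(-1) + 4*(0)*conj(-1)]
      = (1/16)[(4) + (-4) + (0) + (0) + (0) + (0) + (0)] = 0/16 = 0
  <chi_5*chi_6, chi_3> = (1/16)[1*(4)*conj(1) + 1*(-4)*conj(1) + 2*(0)*conj(-1) + 2*(0)*conj(1) + 2*(0)*conj(-1) + 4*(0)*conj(1) + 4*(0)*conj(-1)]
      = (1/16)[(4) + (-4) + (0) + (0) + (0) + (0) + (0)] = 0/16 = 0
  <chi_5*chi_6, chi_4> = (1/16)[1*(4)*conj(1) + 1*(-4)*conj(1) + 2*(0)*conj(-1) + 2*(0)*conj(1) + 2*(0)*conj(-1) + 4*(0)*conj(-1) + 4*(0)*conj(1)]
      = (1/16)[(4) + (-4) + (0) + (0) + (0) + (0) + (0)] = 0/16 = 0
  <chi_5*chi_6, chi_5> = (1/16)[1*(4)*conj(2) + 1*(-4)*conj(-2) + 2*(0)*conj(sqrt(2)) + 2*(0)*conj(0) + 2*(0)*conj(-sqrt(2)) + 4*(0)*conj(0) + 4*(0)*conj(0)]
      = (1/16)[(8) + (8) + (0) + (0) + (0) + (0) + (0)] = 16/16 = 1
  <chi_5*chi_6, chi_6> = (1/16)[1*(4)*conj(2) + 1*(-4)*conj(2) + 2*(0)*conj(0) + 2*(0)*conj(-2) + 2*(0)*conj(0) + 4*(0)*conj(0) + 4*(0)*conj(0)]
      = (1/16)[(8) + (-8) + (0) + (0) + (0) + (0) + (0)] = 0/16 = 0
  <chi_5*chi_6, chi_7> = (1/16)[1*(4)*conj(2) + 1*(-4)*conj(-2) + 2*(0)*conj(-sqrt(2)) + 2*(0)*conj(0) + 2*(0)*conj(sqrt(2)) + 4*(0)*conj(0) + 4*(0)*conj(0)]
      = (1/16)[(8) + (8) + (0) + (0) + (0) + (0) + (0)] = 16/16 = 1
Hence the multiplicities are chi_5: 1, chi_7: 1. Dimension check: dim(chi_5)*dim(chi_6) = 2*2 = 4 and sum (mult * dim) = 1*2 + 1*2 = 4.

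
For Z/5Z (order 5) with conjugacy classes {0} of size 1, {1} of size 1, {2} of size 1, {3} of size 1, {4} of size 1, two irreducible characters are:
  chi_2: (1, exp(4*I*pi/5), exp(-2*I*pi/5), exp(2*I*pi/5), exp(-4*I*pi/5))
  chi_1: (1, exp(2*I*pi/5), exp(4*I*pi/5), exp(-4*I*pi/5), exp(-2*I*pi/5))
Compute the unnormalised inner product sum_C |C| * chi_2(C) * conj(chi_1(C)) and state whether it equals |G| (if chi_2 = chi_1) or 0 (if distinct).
Sum = 0; so <chi_2, chi_1> = 0 (distinct irreducibles are orthogonal).

Explanation: Compute term by term over conjugacy classes (|C| * chi_2(C) * conj(chi_1(C))):
  1*(1)*conj(1) + 1*(exp(4*I*pi/5))*conj(exp(2*I*pi/5)) + 1*(exp(-2*I*pi/5))*conj(exp(4*I*pi/5)) + 1*(exp(2*I*pi/5))*conj(exp(-4*I*pi/5)) + 1*(exp(-4*I*pi/5))*conj(exp(-2*I*pi/5))
  = (1) + (exp(2*I*pi/5)) + (exp(4*I*pi/5)) + (exp(-4*I*pi/5)) + (exp(-2*I*pi/5))
  = 0.
(Exp terms are combined using exp(i*s)*conj(exp(i*t)) = exp(i*(s-t)), and sums of them are collapsed using the identity that for every m > 1 the m distinct m-th roots of unity sum to 0, e.g. 1 + exp(2*I*pi/3) + exp(-2*I*pi/3) = 0.)
Dividing by |G| = 5 gives 0/5 = 0, matching the row-orthogonality relation <chi_2, chi_1> = [chi_2 = chi_1].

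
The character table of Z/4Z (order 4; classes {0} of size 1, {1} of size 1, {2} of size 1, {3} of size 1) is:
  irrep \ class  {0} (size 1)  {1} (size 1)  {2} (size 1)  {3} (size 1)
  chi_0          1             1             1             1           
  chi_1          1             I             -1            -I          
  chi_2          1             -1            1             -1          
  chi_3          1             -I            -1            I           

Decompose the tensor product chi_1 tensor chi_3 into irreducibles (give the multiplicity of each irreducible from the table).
chi_1 tensor chi_3 = chi_0 (all other irreducibles have multiplicity 0).

Proof sketch: The character of a tensor product is the pointwise product (chi_1 * chi_3)(C) = chi_1(C) * chi_3(C):
  {0}: (1)*(1), {1}: (I)*(-I), {2}: (-1)*(-1), {3}: (-I)*(I)
so (chi_1 * chi_3) takes values
  {0} -> 1, {1} -> 1, {2} -> 1, {3} -> 1.
Now take the inner product of this character with each irreducible chi from the table, <chi_1*chi_3, chi> = (1/4) sum_C |C| (chi_1*chi_3)(C) conj(chi(C)):
  <chi_1*chi_3, chi_0> = (1/4)[1*(1)*conj(1) + 1*(1)*conj(1) + 1*(1)*conj(1) + 1*(1)*conj(1)]
      = (1/4)[(1) + (1) + (1) + (1)] = 4/4 = 1
  <chi_1*chi_3, chi_1> = (1/4)[1*(1)*conj(1) + 1*(1)*conj(I) + 1*(1)*conj(-1) + 1*(1)*conj(-I)]
      = (1/4)[(1) + (-I) + (-1) + (I)] = 0/4 = 0
  <chi_1*chi_3, chi_2> = (1/4)[1*(1)*conj(1) + 1*(1)*conj(-1) + 1*(1)*conj(1) + 1*(1)*conj(-1)]
      = (1/4)[(1) + (-1) + (1) + (-1)] = 0/4 = 0
  <chi_1*chi_3, chi_3> = (1/4)[1*(1)*conj(1) + 1*(1)*conj(-I) + 1*(1)*conj(-1) + 1*(1)*conj(I)]
      = (1/4)[(1) + (I) + (-1) + (-I)] = 0/4 = 0
(Exp terms are combined using exp(i*s)*conj(exp(i*t)) = exp(i*(s-t)), and sums of them are collapsed using the identity that for every m > 1 the m distinct m-th roots of unity sum to 0, e.g. 1 + exp(2*I*pi/3) + exp(-2*I*pi/3) = 0.)
Hence the multiplicities are chi_0: 1. Dimension check: dim(chi_1)*dim(chi_3) = 1*1 = 1 and sum (mult * dim) = 1*1 = 1.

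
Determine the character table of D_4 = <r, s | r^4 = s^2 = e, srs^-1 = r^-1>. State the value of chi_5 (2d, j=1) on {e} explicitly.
Conjugacy classes: {e} of size 1, {r^2} of size 1, {r^1, r^3} of size 2, {s, sr^2, ...} of size 2, {sr, sr^3, ...} of size 2.
Character table:
  irrep \ class              {e} (size 1)  {r^2} (size 1)  {r^1, r^3} (size 2)  {s, sr^2, ...} (size 2)  {sr, sr^3, ...} (size 2)
  chi_1 (triv)               1             1               1                    1                        1                       
  chi_2 (sign: r->1, s->-1)  1             1               1                    -1                       -1                      
  chi_3 (r->-1, s->1)        1             1               -1                   1                        -1                      
  chi_4 (r->-1, s->-1)       1             1               -1                   -1                       1                       
  chi_5 (2d, j=1)            2             -2              0                    0                        0                       

Spot check: chi_5 (2d, j=1) on {e} = 2.

Justification: D_4 has order 2*4 = 8 with 5 conjugacy classes, hence 5 irreducibles. Sum of squared dims 1 + 1 + 1 + 1 + 4 = 8 = |G|. Linear characters come from the abelianisation; the 2-dimensional irreps have character r^k -> 2*cos(2*pi*j*k/4), reflections -> 0.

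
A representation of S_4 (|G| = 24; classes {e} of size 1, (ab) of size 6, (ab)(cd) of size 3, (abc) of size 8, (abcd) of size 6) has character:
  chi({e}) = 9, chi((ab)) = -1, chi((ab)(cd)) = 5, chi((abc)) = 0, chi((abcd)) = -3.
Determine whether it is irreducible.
Not irreducible (reducible): <chi, chi> = 9 > 1.

Solution. <chi, chi> = (1/|G|) sum_C |C| * |chi(C)|^2 = (1/24)[1*|9|^2 + 6*|-1|^2 + 3*|5|^2 + 8*|0|^2 + 6*|-3|^2]
  = (1/24)[(81) + (6) + (75) + (0) + (54)] = 216/24 = 9.
A character is irreducible iff <chi, chi> = 1, so this representation is reducible.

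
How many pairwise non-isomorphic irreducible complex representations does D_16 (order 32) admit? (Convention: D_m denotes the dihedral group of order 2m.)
11

Working: The number of irreducible complex representations of a finite group equals its number of conjugacy classes. D_16 has 11 conjugacy classes (n/2 + 3 for n even), so D_16 (order 32) has exactly 11 irreducible complex representations.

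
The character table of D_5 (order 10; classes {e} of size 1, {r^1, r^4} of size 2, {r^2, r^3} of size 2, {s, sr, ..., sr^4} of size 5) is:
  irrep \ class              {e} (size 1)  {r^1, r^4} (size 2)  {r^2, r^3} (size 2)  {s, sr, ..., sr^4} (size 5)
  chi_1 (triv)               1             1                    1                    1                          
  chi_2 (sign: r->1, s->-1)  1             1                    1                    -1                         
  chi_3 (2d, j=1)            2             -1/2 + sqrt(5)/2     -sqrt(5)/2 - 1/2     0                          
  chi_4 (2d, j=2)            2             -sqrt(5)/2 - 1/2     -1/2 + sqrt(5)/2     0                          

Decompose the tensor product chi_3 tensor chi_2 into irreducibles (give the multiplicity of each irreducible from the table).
chi_3 tensor chi_2 = chi_3 (all other irreducibles have multiplicity 0).

Justification: The character of a tensor product is the pointwise product (chi_3 * chi_2)(C) = chi_3(C) * chi_2(C):
  {e}: (2)*(1), {r^1, r^4}: (-1/2 + sqrt(5)/2)*(1), {r^2, r^3}: (-sqrt(5)/2 - 1/2)*(1), {s, sr, ..., sr^4}: (0)*(-1)
so (chi_3 * chi_2) takes values
  {e} -> 2, {r^1, r^4} -> -1/2 + sqrt(5)/2, {r^2, r^3} -> -sqrt(5)/2 - 1/2, {s, sr, ..., sr^4} -> 0.
Now take the inner product of this character with each irreducible chi from the table, <chi_3*chi_2, chi> = (1/10) sum_C |C| (chi_3*chi_2)(C) conj(chi(C)):
  <chi_3*chi_2, chi_1> = (1/10)[1*(2)*conj(1) + 2*(-1/2 + sqrt(5)/2)*conj(1) + 2*(-sqrt(5)/2 - 1/2)*conj(1) + 5*(0)*conj(1)]
      = (1/10)[(2) + (-1 + sqrt(5)) + (-sqrt(5) - 1) + (0)] = 0/10 = 0
  <chi_3*chi_2, chi_2> = (1/10)[1*(2)*conj(1) + 2*(-1/2 + sqrt(5)/2)*conj(1) + 2*(-sqrt(5)/2 - 1/2)*conj(1) + 5*(0)*conj(-1)]
      = (1/10)[(2) + (-1 + sqrt(5)) + (-sqrt(5) - 1) + (0)] = 0/10 = 0
  <chi_3*chi_2, chi_3> = (1/10)[1*(2)*conj(2) + 2*(-1/2 + sqrt(5)/2)*conj(-1/2 + sqrt(5)/2) + 2*(-sqrt(5)/2 - 1/2)*conj(-sqrt(5)/2 - 1/2) + 5*(0)*conj(0)]
      = (1/10)[(4) + (3 - sqrt(5)) + (sqrt(5) + 3) + (0)] = 10/10 = 1
  <chi_3*chi_2, chi_4> = (1/10)[1*(2)*conj(2) + 2*(-1/2 + sqrt(5)/2)*conj(-sqrt(5)/2 - 1/2) + 2*(-sqrt(5)/2 - 1/2)*conj(-1/2 + sqrt(5)/2) + 5*(0)*conj(0)]
      = (1/10)[(4) + (-2) + (-2) + (0)] = 0/10 = 0
Hence the multiplicities are chi_3: 1. Dimension check: dim(chi_3)*dim(chi_2) = 2*1 = 2 and sum (mult * dim) = 1*2 = 2.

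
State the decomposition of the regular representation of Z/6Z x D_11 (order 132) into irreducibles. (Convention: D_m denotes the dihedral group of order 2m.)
Each irreducible V_i of dimension d_i appears with multiplicity d_i, i.e. rho_reg = (direct sum over all irreducibles V_i) d_i V_i. The irreducible dimensions for Z/6Z x D_11 are 1, 1, 1, 1, 1, 1, 1, 1, 1, 1, 1, 1, 2, 2, 2, 2, 2, 2, 2, 2, 2, 2, 2, 2, 2, 2, 2, 2, 2, 2, 2, 2, 2, 2, 2, 2, 2, 2, 2, 2, 2, 2: 12 irreducibles of dimension 1, each with multiplicity 1; 30 irreducibles of dimension 2, each with multiplicity 2. Total dimension 12*1*1 + 30*2*2 = 132 = |G|.

Working: General theorem: in the regular representation of a finite group G, each irreducible appears with multiplicity equal to its dimension. Check: dim(rho_reg) = sum d_i^2 = 1 + 1 + 1 + 1 + 1 + 1 + 1 + 1 + 1 + 1 + 1 + 1 + 4 + 4 + 4 + 4 + 4 + 4 + 4 + 4 + 4 + 4 + 4 + 4 + 4 + 4 + 4 + 4 + 4 + 4 + 4 + 4 + 4 + 4 + 4 + 4 + 4 + 4 + 4 + 4 + 4 + 4 = 132 = |G|.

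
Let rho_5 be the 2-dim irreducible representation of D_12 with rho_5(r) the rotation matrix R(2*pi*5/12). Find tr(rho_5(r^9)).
chi_{rho_5}(r^9) = 2*cos(2*pi*5*9/12) = 0

Working: rho_5(r^9) is rotation by angle 2*pi*5*9/12, whose trace is 2*cos(2*pi*5*9/12) = 0.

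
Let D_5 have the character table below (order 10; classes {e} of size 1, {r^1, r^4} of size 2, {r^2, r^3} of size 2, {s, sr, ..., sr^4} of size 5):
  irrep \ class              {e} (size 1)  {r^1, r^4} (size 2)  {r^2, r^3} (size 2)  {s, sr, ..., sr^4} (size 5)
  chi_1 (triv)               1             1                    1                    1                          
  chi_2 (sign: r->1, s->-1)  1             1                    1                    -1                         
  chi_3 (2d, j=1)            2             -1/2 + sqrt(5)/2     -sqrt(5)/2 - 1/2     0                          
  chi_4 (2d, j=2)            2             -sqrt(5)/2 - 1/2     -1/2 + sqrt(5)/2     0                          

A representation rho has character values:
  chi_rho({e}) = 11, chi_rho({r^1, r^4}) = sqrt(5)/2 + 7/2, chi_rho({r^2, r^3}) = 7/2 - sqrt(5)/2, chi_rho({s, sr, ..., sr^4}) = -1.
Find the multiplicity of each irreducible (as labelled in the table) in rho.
Multiplicities: chi_1: 2, chi_2: 3, chi_3: 2, chi_4: 1.

Proof sketch: Use <chi_rho, chi> = (1/|G|) sum_C |C| * chi_rho(C) * conj(chi(C)) with |G| = 10 for each irreducible chi in the table:
  <chi_rho, chi_1> = (1/10)[1*(11)*conj(1) + 2*(sqrt(5)/2 + 7/2)*conj(1) + 2*(7/2 - sqrt(5)/2)*conj(1) + 5*(-1)*conj(1)]
      = (1/10)[(11) + (sqrt(5) + 7) + (7 - sqrt(5)) + (-5)] = 20/10 = 2
  <chi_rho, chi_2> = (1/10)[1*(11)*conj(1) + 2*(sqrt(5)/2 + 7/2)*conj(1) + 2*(7/2 - sqrt(5)/2)*conj(1) + 5*(-1)*conj(-1)]
      = (1/10)[(11) + (sqrt(5) + 7) + (7 - sqrt(5)) + (5)] = 30/10 = 3
  <chi_rho, chi_3> = (1/10)[1*(11)*conj(2) + 2*(sqrt(5)/2 + 7/2)*conj(-1/2 + sqrt(5)/2) + 2*(7/2 - sqrt(5)/2)*conj(-sqrt(5)/2 - 1/2) + 5*(-1)*conj(0)]
      = (1/10)[(22) + (-1 + 3*sqrt(5)) + (-3*sqrt(5) - 1) + (0)] = 20/10 = 2
  <chi_rho, chi_4> = (1/10)[1*(11)*conj(2) + 2*(sqrt(5)/2 + 7/2)*conj(-sqrt(5)/2 - 1/2) + 2*(7/2 - sqrt(5)/2)*conj(-1/2 + sqrt(5)/2) + 5*(-1)*conj(0)]
      = (1/10)[(22) + (-4*sqrt(5) - 6) + (-6 + 4*sqrt(5)) + (0)] = 10/10 = 1
Dimension check: dim(rho) = sum (mult * dim) = 2*1 + 3*1 + 2*2 + 1*2 = 11 = chi_rho(e) = 11.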